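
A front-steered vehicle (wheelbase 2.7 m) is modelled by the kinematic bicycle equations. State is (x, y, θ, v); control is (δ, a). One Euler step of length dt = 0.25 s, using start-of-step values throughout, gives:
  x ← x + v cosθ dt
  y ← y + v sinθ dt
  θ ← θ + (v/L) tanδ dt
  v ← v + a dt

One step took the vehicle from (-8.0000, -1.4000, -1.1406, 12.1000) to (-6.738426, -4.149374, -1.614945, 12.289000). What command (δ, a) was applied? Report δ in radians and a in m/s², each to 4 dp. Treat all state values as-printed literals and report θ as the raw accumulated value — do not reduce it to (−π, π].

δ = -0.4005, a = 0.7560

a = (v'−v)/dt = (0.189000)/0.25 = 0.7560
Δθ = θ'−θ = -0.474345;  (v·dt/L) = 12.1000·0.25/2.7 = 1.120370
tan δ = Δθ·L/(v·dt) = -0.423382  →  δ = -0.4005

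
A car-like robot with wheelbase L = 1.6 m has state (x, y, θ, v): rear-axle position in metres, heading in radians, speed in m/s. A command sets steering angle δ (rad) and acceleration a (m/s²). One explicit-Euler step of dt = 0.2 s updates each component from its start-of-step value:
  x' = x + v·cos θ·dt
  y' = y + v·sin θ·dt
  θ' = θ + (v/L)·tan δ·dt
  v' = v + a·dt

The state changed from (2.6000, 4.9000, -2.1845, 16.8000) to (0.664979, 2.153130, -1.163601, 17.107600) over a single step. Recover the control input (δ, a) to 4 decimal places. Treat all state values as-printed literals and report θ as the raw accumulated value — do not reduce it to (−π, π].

δ = 0.4525, a = 1.5380

a = (v'−v)/dt = (0.307600)/0.2 = 1.5380
Δθ = θ'−θ = 1.020899;  (v·dt/L) = 16.8000·0.2/1.6 = 2.100000
tan δ = Δθ·L/(v·dt) = 0.486142  →  δ = 0.4525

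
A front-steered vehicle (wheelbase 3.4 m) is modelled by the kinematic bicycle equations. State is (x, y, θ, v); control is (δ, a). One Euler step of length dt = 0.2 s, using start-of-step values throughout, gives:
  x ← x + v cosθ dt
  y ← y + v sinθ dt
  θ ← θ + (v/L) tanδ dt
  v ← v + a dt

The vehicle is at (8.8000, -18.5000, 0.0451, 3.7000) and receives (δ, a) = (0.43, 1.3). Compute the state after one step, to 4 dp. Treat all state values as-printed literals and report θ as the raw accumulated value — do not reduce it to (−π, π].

x' = 8.8000 + 3.7000·cos(0.0451)·0.2 = 9.5392
y' = -18.5000 + 3.7000·sin(0.0451)·0.2 = -18.4666
θ' = 0.0451 + (3.7000/3.4)·tan(0.43)·0.2 = 0.1449
v' = 3.7000 + 1.3000·0.2 = 3.9600

(9.5392, -18.4666, 0.1449, 3.9600)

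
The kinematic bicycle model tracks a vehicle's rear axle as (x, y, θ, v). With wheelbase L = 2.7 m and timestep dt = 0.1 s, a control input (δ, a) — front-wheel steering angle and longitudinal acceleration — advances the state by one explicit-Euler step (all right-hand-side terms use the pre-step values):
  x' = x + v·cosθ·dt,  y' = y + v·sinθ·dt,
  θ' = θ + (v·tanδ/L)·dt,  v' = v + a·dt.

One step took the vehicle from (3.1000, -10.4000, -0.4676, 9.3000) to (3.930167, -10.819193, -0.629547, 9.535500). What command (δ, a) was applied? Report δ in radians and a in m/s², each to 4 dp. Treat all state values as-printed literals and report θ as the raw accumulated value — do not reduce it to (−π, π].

a = (v'−v)/dt = (0.235500)/0.1 = 2.3550
Δθ = θ'−θ = -0.161947;  (v·dt/L) = 9.3000·0.1/2.7 = 0.344444
tan δ = Δθ·L/(v·dt) = -0.470169  →  δ = -0.4395

δ = -0.4395, a = 2.3550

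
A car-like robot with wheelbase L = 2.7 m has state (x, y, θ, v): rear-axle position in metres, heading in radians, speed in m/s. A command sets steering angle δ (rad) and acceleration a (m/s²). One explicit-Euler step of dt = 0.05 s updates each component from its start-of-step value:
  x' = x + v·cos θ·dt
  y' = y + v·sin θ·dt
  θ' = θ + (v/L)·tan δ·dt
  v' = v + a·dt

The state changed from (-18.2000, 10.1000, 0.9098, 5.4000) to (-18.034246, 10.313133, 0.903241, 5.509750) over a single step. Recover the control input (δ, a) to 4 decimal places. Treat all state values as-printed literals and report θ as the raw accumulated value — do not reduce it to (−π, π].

a = (v'−v)/dt = (0.109750)/0.05 = 2.1950
Δθ = θ'−θ = -0.006559;  (v·dt/L) = 5.4000·0.05/2.7 = 0.100000
tan δ = Δθ·L/(v·dt) = -0.065590  →  δ = -0.0655

δ = -0.0655, a = 2.1950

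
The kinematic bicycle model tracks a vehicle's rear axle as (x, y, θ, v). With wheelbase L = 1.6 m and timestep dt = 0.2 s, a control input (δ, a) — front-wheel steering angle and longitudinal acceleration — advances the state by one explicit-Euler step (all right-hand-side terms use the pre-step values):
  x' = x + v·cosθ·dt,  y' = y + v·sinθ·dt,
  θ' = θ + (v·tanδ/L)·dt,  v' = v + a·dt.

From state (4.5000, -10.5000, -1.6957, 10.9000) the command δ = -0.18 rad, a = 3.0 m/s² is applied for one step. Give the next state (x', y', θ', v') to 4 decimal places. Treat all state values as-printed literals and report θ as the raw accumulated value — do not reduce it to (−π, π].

x' = 4.5000 + 10.9000·cos(-1.6957)·0.2 = 4.2284
y' = -10.5000 + 10.9000·sin(-1.6957)·0.2 = -12.6630
θ' = -1.6957 + (10.9000/1.6)·tan(-0.18)·0.2 = -1.9436
v' = 10.9000 + 3.0000·0.2 = 11.5000

(4.2284, -12.6630, -1.9436, 11.5000)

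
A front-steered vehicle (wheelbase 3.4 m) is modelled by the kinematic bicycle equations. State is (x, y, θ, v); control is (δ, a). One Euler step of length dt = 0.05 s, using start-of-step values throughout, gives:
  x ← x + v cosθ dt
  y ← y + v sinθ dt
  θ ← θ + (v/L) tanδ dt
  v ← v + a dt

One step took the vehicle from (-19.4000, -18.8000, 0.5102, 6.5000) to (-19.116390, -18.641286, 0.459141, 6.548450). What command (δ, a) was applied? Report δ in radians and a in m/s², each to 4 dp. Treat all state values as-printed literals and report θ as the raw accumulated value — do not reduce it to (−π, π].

δ = -0.4906, a = 0.9690

a = (v'−v)/dt = (0.048450)/0.05 = 0.9690
Δθ = θ'−θ = -0.051059;  (v·dt/L) = 6.5000·0.05/3.4 = 0.095588
tan δ = Δθ·L/(v·dt) = -0.534156  →  δ = -0.4906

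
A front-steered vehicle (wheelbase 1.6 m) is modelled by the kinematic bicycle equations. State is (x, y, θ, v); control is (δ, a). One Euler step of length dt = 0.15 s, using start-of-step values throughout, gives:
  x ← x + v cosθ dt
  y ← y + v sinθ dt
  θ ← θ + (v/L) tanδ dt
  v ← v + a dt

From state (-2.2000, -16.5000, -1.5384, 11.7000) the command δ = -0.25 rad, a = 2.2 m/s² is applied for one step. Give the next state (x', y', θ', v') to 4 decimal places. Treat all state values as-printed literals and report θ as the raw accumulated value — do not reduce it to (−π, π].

x' = -2.2000 + 11.7000·cos(-1.5384)·0.15 = -2.1432
y' = -16.5000 + 11.7000·sin(-1.5384)·0.15 = -18.2541
θ' = -1.5384 + (11.7000/1.6)·tan(-0.25)·0.15 = -1.8185
v' = 11.7000 + 2.2000·0.15 = 12.0300

(-2.1432, -18.2541, -1.8185, 12.0300)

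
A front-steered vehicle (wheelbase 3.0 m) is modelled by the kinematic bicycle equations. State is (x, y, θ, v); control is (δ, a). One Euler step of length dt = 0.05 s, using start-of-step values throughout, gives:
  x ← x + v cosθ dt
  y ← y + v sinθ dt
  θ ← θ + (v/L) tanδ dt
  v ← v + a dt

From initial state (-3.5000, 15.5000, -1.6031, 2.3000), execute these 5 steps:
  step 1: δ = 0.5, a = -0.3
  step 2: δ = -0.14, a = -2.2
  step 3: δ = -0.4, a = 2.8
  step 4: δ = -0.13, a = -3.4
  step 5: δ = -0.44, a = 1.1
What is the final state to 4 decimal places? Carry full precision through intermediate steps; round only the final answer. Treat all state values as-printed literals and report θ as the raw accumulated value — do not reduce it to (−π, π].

(-3.5145, 14.9392, -1.6247, 2.2000)

after step 1 (δ=0.5, a=-0.3): (-3.503714, 15.385060, -1.582158, 2.285000)
after step 2 (δ=-0.14, a=-2.2): (-3.505012, 15.270817, -1.587525, 2.175000)
after step 3 (δ=-0.4, a=2.8): (-3.506832, 15.162083, -1.602851, 2.315000)
after step 4 (δ=-0.13, a=-3.4): (-3.510541, 15.046392, -1.607896, 2.145000)
after step 5 (δ=-0.44, a=1.1): (-3.514519, 14.939216, -1.624726, 2.200000)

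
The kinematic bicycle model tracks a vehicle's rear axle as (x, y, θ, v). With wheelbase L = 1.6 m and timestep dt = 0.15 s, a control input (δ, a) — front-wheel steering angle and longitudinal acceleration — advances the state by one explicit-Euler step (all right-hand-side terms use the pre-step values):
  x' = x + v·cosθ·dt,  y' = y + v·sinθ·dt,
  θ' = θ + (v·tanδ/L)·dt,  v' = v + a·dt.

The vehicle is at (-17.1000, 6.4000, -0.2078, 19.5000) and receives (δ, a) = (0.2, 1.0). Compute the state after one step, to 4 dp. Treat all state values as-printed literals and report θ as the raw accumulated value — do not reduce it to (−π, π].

(-14.2379, 5.7965, 0.1628, 19.6500)

x' = -17.1000 + 19.5000·cos(-0.2078)·0.15 = -14.2379
y' = 6.4000 + 19.5000·sin(-0.2078)·0.15 = 5.7965
θ' = -0.2078 + (19.5000/1.6)·tan(0.2)·0.15 = 0.1628
v' = 19.5000 + 1.0000·0.15 = 19.6500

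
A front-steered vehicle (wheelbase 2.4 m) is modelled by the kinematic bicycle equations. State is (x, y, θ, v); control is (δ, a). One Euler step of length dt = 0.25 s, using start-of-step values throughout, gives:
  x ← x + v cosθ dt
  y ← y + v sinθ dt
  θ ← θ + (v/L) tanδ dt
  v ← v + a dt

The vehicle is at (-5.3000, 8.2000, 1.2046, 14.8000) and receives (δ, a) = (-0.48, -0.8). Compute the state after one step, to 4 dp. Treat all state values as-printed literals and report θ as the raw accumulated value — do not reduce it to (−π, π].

(-3.9752, 11.6547, 0.4020, 14.6000)

x' = -5.3000 + 14.8000·cos(1.2046)·0.25 = -3.9752
y' = 8.2000 + 14.8000·sin(1.2046)·0.25 = 11.6547
θ' = 1.2046 + (14.8000/2.4)·tan(-0.48)·0.25 = 0.4020
v' = 14.8000 − 0.8000·0.25 = 14.6000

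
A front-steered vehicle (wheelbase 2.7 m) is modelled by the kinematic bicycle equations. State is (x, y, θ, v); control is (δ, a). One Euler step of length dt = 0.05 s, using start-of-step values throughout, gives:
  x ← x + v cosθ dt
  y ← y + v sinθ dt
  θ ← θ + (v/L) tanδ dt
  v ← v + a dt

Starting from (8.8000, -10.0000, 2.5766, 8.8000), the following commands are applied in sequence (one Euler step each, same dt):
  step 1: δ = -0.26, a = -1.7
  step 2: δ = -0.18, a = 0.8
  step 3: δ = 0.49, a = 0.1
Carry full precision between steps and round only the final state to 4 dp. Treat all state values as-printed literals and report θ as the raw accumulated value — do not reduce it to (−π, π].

after step 1 (δ=-0.26, a=-1.7): (8.428379, -9.764420, 2.533248, 8.715000)
after step 2 (δ=-0.18, a=0.8): (8.070805, -9.515384, 2.503880, 8.755000)
after step 3 (δ=0.49, a=0.1): (7.719090, -9.254766, 2.590359, 8.760000)

(7.7191, -9.2548, 2.5904, 8.7600)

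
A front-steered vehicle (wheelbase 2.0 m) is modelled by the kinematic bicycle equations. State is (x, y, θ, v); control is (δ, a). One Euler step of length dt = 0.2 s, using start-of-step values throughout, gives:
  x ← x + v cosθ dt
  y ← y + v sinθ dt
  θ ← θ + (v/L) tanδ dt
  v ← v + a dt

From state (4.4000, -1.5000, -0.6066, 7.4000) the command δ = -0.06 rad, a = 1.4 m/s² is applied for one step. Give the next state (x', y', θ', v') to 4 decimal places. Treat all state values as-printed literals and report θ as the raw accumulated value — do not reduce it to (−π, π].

(5.6160, -2.3437, -0.6511, 7.6800)

x' = 4.4000 + 7.4000·cos(-0.6066)·0.2 = 5.6160
y' = -1.5000 + 7.4000·sin(-0.6066)·0.2 = -2.3437
θ' = -0.6066 + (7.4000/2.0)·tan(-0.06)·0.2 = -0.6511
v' = 7.4000 + 1.4000·0.2 = 7.6800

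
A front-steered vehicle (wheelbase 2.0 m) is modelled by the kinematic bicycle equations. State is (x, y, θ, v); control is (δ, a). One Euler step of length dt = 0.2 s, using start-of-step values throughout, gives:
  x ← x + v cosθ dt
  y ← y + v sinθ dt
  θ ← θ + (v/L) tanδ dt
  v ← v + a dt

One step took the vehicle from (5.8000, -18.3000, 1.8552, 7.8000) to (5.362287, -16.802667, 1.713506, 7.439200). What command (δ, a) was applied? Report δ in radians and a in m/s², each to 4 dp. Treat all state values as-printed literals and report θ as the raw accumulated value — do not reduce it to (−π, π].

a = (v'−v)/dt = (-0.360800)/0.2 = -1.8040
Δθ = θ'−θ = -0.141694;  (v·dt/L) = 7.8000·0.2/2.0 = 0.780000
tan δ = Δθ·L/(v·dt) = -0.181659  →  δ = -0.1797

δ = -0.1797, a = -1.8040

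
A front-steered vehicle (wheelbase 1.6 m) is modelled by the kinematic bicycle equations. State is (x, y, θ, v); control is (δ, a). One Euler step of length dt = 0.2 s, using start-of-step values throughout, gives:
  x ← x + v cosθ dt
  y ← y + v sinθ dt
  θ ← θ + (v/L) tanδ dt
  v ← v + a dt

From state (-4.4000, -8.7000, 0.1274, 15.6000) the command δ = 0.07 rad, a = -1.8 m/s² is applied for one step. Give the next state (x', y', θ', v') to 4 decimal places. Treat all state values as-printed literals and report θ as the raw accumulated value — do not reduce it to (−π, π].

x' = -4.4000 + 15.6000·cos(0.1274)·0.2 = -1.3053
y' = -8.7000 + 15.6000·sin(0.1274)·0.2 = -8.3036
θ' = 0.1274 + (15.6000/1.6)·tan(0.07)·0.2 = 0.2641
v' = 15.6000 − 1.8000·0.2 = 15.2400

(-1.3053, -8.3036, 0.2641, 15.2400)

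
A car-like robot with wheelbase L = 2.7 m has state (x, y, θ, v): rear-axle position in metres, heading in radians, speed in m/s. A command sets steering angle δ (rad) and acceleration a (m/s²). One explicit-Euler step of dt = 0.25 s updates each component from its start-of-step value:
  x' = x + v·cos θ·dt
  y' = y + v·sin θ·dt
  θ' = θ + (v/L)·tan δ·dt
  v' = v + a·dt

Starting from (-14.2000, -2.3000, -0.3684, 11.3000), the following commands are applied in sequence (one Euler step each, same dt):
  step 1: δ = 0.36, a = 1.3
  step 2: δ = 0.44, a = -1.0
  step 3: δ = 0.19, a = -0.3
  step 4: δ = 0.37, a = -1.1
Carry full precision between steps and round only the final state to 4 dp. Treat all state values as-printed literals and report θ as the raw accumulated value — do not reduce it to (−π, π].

(-4.1126, 0.0933, 1.1406, 11.0250)

after step 1 (δ=0.36, a=1.3): (-11.564544, -3.317348, 0.025429, 11.625000)
after step 2 (δ=0.44, a=-1.0): (-8.659234, -3.243453, 0.532172, 11.375000)
after step 3 (δ=0.19, a=-0.3): (-6.208754, -1.800517, 0.734731, 11.300000)
after step 4 (δ=0.37, a=-1.1): (-4.112573, 0.093327, 1.140551, 11.025000)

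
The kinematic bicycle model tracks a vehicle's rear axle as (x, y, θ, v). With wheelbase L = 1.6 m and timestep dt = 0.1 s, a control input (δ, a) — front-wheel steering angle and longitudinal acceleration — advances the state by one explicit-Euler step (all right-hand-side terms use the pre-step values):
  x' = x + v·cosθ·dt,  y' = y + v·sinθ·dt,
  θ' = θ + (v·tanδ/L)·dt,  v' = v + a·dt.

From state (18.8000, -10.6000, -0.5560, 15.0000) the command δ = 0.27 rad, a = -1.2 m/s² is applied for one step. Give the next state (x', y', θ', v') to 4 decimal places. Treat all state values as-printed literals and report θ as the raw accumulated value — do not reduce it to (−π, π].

(20.0741, -11.3917, -0.2965, 14.8800)

x' = 18.8000 + 15.0000·cos(-0.5560)·0.1 = 20.0741
y' = -10.6000 + 15.0000·sin(-0.5560)·0.1 = -11.3917
θ' = -0.5560 + (15.0000/1.6)·tan(0.27)·0.1 = -0.2965
v' = 15.0000 − 1.2000·0.1 = 14.8800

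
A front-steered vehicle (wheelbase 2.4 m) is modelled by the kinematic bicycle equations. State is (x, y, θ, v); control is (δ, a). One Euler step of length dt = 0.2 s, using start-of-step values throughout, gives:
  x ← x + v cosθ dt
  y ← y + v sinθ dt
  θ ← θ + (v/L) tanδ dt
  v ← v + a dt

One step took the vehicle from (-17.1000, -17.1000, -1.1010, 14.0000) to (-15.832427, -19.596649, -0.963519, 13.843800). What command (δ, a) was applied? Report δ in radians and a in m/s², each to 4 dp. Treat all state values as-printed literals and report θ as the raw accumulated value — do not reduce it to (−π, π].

δ = 0.1173, a = -0.7810

a = (v'−v)/dt = (-0.156200)/0.2 = -0.7810
Δθ = θ'−θ = 0.137481;  (v·dt/L) = 14.0000·0.2/2.4 = 1.166667
tan δ = Δθ·L/(v·dt) = 0.117841  →  δ = 0.1173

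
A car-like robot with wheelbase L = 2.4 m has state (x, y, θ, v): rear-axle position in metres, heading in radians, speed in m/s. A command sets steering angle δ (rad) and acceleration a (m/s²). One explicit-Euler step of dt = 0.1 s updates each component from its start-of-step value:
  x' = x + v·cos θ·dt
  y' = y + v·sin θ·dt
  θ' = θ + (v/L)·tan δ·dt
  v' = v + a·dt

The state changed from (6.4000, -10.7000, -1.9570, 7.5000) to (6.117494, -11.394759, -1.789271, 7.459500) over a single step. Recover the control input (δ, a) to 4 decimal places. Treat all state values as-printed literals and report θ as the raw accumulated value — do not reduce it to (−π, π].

δ = 0.4926, a = -0.4050

a = (v'−v)/dt = (-0.040500)/0.1 = -0.4050
Δθ = θ'−θ = 0.167729;  (v·dt/L) = 7.5000·0.1/2.4 = 0.312500
tan δ = Δθ·L/(v·dt) = 0.536733  →  δ = 0.4926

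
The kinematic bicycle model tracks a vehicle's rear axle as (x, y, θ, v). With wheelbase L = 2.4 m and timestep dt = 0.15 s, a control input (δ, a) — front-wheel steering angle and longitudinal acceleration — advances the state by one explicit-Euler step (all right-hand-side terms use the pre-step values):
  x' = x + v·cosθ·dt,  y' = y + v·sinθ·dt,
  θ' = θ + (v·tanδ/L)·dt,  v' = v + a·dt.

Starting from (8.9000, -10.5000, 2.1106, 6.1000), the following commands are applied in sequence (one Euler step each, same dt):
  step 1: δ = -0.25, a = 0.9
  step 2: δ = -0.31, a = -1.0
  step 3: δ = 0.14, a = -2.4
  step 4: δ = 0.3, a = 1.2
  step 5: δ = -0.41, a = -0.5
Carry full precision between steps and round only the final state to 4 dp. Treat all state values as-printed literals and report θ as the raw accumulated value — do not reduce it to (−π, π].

after step 1 (δ=-0.25, a=0.9): (8.429720, -9.715104, 2.013251, 6.235000)
after step 2 (δ=-0.31, a=-1.0): (8.029284, -8.869916, 1.888423, 6.085000)
after step 3 (δ=0.14, a=-2.4): (7.744220, -8.002822, 1.942018, 5.725000)
after step 4 (δ=0.3, a=1.2): (7.432705, -7.202566, 2.052702, 5.905000)
after step 5 (δ=-0.41, a=-0.5): (7.022188, -6.417691, 1.892296, 5.830000)

(7.0222, -6.4177, 1.8923, 5.8300)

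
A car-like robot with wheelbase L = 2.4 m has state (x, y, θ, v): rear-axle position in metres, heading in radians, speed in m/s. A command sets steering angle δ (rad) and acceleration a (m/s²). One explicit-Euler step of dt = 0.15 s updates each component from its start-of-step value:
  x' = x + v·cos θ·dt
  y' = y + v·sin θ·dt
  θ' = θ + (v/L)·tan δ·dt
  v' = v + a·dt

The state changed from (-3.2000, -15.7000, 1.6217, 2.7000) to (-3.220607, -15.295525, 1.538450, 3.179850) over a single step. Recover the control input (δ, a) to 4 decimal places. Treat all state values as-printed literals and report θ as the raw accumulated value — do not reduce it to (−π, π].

a = (v'−v)/dt = (0.479850)/0.15 = 3.1990
Δθ = θ'−θ = -0.083250;  (v·dt/L) = 2.7000·0.15/2.4 = 0.168750
tan δ = Δθ·L/(v·dt) = -0.493333  →  δ = -0.4583

δ = -0.4583, a = 3.1990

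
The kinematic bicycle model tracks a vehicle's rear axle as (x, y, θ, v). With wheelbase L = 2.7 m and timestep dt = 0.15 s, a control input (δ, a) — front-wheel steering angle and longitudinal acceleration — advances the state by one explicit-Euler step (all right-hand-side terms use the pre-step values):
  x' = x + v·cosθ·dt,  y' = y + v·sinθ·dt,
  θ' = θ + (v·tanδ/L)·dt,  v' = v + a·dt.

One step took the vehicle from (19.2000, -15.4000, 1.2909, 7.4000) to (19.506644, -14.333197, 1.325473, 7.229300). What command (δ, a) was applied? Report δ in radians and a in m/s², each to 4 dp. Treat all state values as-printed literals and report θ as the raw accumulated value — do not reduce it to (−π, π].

a = (v'−v)/dt = (-0.170700)/0.15 = -1.1380
Δθ = θ'−θ = 0.034573;  (v·dt/L) = 7.4000·0.15/2.7 = 0.411111
tan δ = Δθ·L/(v·dt) = 0.084096  →  δ = 0.0839

δ = 0.0839, a = -1.1380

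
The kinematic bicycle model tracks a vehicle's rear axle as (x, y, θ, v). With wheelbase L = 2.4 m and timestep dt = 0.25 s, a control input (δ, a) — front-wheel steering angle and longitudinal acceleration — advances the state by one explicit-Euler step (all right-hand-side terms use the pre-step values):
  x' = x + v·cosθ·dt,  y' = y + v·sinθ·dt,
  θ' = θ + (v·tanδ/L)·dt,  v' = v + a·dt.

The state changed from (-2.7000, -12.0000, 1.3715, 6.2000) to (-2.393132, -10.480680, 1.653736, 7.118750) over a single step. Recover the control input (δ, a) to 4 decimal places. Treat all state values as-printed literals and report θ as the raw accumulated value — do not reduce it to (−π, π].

a = (v'−v)/dt = (0.918750)/0.25 = 3.6750
Δθ = θ'−θ = 0.282236;  (v·dt/L) = 6.2000·0.25/2.4 = 0.645833
tan δ = Δθ·L/(v·dt) = 0.437011  →  δ = 0.4120

δ = 0.4120, a = 3.6750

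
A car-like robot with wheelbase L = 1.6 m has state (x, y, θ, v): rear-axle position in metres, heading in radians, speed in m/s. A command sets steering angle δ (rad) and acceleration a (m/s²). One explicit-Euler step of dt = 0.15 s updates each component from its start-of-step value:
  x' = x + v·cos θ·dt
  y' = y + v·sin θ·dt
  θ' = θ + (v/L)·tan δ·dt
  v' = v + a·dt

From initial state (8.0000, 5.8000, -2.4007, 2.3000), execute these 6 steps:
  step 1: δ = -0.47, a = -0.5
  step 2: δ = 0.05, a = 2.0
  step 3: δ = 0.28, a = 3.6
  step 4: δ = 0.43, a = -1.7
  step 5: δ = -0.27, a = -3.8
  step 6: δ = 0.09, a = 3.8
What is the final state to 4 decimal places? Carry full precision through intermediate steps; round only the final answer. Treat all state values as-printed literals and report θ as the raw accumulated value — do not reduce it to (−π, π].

after step 1 (δ=-0.47, a=-0.5): (7.745436, 5.567143, -2.510230, 2.225000)
after step 2 (δ=0.05, a=2.0): (7.476025, 5.370149, -2.499792, 2.525000)
after step 3 (δ=0.28, a=3.6): (7.172639, 5.143415, -2.431722, 3.065000)
after step 4 (δ=0.43, a=-1.7): (6.823943, 4.843779, -2.299940, 2.810000)
after step 5 (δ=-0.27, a=-3.8): (6.543127, 4.529448, -2.372849, 2.240000)
after step 6 (δ=0.09, a=3.8): (6.301615, 4.295849, -2.353898, 2.810000)

(6.3016, 4.2958, -2.3539, 2.8100)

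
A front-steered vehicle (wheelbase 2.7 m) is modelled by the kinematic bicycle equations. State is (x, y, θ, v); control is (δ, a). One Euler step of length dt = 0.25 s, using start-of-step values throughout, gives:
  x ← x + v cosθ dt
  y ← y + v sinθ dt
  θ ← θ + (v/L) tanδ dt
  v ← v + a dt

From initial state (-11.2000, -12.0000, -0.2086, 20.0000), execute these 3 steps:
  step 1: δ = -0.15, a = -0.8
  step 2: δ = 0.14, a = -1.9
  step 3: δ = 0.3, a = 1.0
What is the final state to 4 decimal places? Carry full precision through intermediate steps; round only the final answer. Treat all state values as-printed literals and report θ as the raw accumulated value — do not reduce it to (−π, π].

(2.7666, -16.4604, 0.3234, 19.5750)

after step 1 (δ=-0.15, a=-0.8): (-6.308391, -13.035452, -0.488480, 19.800000)
after step 2 (δ=0.14, a=-1.9): (-1.937307, -15.358409, -0.230123, 19.325000)
after step 3 (δ=0.3, a=1.0): (2.766583, -16.460405, 0.323388, 19.575000)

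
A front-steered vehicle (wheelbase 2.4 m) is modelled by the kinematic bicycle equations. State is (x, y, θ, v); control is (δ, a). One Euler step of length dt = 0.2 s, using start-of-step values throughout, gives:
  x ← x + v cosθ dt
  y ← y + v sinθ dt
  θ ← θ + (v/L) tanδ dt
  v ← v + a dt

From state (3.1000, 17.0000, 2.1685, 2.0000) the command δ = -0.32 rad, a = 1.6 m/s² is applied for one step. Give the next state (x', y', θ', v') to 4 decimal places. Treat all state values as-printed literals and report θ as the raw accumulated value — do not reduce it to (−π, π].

x' = 3.1000 + 2.0000·cos(2.1685)·0.2 = 2.8749
y' = 17.0000 + 2.0000·sin(2.1685)·0.2 = 17.3307
θ' = 2.1685 + (2.0000/2.4)·tan(-0.32)·0.2 = 2.1133
v' = 2.0000 + 1.6000·0.2 = 2.3200

(2.8749, 17.3307, 2.1133, 2.3200)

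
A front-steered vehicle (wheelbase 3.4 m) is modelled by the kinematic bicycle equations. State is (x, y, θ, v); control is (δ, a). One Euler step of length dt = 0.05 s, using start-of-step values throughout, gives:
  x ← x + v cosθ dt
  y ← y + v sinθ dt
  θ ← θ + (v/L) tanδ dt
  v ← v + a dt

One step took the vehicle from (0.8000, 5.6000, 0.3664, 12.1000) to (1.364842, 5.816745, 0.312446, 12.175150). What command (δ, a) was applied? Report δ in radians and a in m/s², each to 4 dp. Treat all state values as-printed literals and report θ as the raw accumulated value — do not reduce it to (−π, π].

δ = -0.2944, a = 1.5030

a = (v'−v)/dt = (0.075150)/0.05 = 1.5030
Δθ = θ'−θ = -0.053954;  (v·dt/L) = 12.1000·0.05/3.4 = 0.177941
tan δ = Δθ·L/(v·dt) = -0.303213  →  δ = -0.2944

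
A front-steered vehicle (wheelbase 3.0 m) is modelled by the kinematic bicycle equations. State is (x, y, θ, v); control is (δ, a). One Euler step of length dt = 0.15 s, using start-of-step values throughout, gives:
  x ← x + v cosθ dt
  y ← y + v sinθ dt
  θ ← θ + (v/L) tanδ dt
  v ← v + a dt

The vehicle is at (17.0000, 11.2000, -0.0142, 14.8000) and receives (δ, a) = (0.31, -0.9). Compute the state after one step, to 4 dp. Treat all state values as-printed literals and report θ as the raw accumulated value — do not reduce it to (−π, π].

(19.2198, 11.1685, 0.2228, 14.6650)

x' = 17.0000 + 14.8000·cos(-0.0142)·0.15 = 19.2198
y' = 11.2000 + 14.8000·sin(-0.0142)·0.15 = 11.1685
θ' = -0.0142 + (14.8000/3.0)·tan(0.31)·0.15 = 0.2228
v' = 14.8000 − 0.9000·0.15 = 14.6650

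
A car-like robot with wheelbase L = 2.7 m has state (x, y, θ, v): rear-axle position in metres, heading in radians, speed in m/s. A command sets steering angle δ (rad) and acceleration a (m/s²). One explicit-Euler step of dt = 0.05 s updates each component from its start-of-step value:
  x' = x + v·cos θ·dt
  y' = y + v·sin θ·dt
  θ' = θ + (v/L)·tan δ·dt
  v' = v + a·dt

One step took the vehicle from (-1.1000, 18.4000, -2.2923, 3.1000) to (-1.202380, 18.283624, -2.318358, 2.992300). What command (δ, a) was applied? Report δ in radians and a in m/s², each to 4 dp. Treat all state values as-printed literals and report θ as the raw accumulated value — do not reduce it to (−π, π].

δ = -0.4261, a = -2.1540

a = (v'−v)/dt = (-0.107700)/0.05 = -2.1540
Δθ = θ'−θ = -0.026058;  (v·dt/L) = 3.1000·0.05/2.7 = 0.057407
tan δ = Δθ·L/(v·dt) = -0.453914  →  δ = -0.4261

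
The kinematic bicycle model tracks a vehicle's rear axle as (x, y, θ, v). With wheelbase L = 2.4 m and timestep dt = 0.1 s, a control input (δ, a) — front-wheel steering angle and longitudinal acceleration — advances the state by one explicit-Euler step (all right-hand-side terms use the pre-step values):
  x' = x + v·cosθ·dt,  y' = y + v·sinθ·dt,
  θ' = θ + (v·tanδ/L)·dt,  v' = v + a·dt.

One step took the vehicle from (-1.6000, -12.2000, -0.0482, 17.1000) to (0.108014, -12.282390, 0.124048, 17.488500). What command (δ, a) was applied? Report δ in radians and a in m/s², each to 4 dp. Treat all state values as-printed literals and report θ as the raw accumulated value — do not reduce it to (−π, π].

a = (v'−v)/dt = (0.388500)/0.1 = 3.8850
Δθ = θ'−θ = 0.172248;  (v·dt/L) = 17.1000·0.1/2.4 = 0.712500
tan δ = Δθ·L/(v·dt) = 0.241752  →  δ = 0.2372

δ = 0.2372, a = 3.8850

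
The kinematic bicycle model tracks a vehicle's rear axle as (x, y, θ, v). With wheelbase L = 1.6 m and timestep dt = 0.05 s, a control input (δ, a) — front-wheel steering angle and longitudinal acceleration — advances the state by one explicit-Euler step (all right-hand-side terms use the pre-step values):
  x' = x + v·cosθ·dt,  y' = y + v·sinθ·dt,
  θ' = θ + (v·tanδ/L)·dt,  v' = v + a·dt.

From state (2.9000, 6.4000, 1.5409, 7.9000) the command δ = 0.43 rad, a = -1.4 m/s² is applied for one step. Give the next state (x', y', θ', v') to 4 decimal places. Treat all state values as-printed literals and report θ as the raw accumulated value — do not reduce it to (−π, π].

(2.9118, 6.7948, 1.6541, 7.8300)

x' = 2.9000 + 7.9000·cos(1.5409)·0.05 = 2.9118
y' = 6.4000 + 7.9000·sin(1.5409)·0.05 = 6.7948
θ' = 1.5409 + (7.9000/1.6)·tan(0.43)·0.05 = 1.6541
v' = 7.9000 − 1.4000·0.05 = 7.8300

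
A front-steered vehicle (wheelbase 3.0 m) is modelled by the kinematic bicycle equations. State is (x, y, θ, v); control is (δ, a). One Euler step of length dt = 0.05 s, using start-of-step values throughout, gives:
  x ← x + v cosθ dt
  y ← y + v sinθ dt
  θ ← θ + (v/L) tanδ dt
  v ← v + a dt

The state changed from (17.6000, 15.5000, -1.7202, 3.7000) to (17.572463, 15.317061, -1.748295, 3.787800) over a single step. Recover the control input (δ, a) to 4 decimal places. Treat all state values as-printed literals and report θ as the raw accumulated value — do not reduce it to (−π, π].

a = (v'−v)/dt = (0.087800)/0.05 = 1.7560
Δθ = θ'−θ = -0.028095;  (v·dt/L) = 3.7000·0.05/3.0 = 0.061667
tan δ = Δθ·L/(v·dt) = -0.455595  →  δ = -0.4275

δ = -0.4275, a = 1.7560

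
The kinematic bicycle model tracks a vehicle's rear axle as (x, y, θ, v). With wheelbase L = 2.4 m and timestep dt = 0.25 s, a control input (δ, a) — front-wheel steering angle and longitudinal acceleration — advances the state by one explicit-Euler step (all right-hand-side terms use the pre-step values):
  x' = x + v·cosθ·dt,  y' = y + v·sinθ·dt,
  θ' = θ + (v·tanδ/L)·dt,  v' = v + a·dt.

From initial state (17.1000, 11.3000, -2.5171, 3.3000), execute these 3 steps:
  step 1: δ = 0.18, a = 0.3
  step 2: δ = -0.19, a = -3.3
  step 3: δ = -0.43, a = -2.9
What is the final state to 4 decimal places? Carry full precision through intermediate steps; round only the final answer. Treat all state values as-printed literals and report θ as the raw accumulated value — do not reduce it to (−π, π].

(15.2593, 9.9124, -2.6440, 1.8250)

after step 1 (δ=0.18, a=0.3): (16.430711, 10.817634, -2.454548, 3.375000)
after step 2 (δ=-0.19, a=-3.3): (15.778387, 10.282481, -2.522160, 2.550000)
after step 3 (δ=-0.43, a=-2.9): (15.259330, 9.912366, -2.643982, 1.825000)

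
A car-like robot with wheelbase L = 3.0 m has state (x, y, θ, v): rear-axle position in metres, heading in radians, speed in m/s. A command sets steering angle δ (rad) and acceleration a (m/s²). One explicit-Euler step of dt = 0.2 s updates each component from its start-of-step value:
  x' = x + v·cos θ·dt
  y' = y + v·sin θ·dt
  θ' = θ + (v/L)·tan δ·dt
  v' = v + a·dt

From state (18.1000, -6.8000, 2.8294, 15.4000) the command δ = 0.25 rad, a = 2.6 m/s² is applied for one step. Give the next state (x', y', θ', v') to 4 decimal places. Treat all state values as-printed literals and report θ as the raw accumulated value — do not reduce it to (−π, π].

x' = 18.1000 + 15.4000·cos(2.8294)·0.2 = 15.1689
y' = -6.8000 + 15.4000·sin(2.8294)·0.2 = -5.8540
θ' = 2.8294 + (15.4000/3.0)·tan(0.25)·0.2 = 3.0916
v' = 15.4000 + 2.6000·0.2 = 15.9200

(15.1689, -5.8540, 3.0916, 15.9200)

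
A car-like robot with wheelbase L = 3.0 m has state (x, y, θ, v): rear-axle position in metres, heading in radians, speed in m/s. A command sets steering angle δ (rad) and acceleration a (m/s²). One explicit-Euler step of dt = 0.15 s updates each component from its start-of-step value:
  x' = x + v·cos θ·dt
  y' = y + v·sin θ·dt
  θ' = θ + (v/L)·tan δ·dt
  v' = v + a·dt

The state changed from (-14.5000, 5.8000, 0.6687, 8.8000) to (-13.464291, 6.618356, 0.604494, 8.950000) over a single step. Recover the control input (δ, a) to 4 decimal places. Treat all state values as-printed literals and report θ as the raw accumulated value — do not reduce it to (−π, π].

a = (v'−v)/dt = (0.150000)/0.15 = 1.0000
Δθ = θ'−θ = -0.064206;  (v·dt/L) = 8.8000·0.15/3.0 = 0.440000
tan δ = Δθ·L/(v·dt) = -0.145923  →  δ = -0.1449

δ = -0.1449, a = 1.0000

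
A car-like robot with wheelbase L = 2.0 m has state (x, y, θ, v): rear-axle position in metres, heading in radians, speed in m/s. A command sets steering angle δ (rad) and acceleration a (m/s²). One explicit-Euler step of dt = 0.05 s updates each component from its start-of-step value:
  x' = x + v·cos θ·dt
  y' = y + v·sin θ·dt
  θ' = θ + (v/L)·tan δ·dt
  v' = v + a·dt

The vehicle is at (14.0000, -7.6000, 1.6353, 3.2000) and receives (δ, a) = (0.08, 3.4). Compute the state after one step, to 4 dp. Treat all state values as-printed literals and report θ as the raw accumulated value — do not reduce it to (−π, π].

(13.9897, -7.4403, 1.6417, 3.3700)

x' = 14.0000 + 3.2000·cos(1.6353)·0.05 = 13.9897
y' = -7.6000 + 3.2000·sin(1.6353)·0.05 = -7.4403
θ' = 1.6353 + (3.2000/2.0)·tan(0.08)·0.05 = 1.6417
v' = 3.2000 + 3.4000·0.05 = 3.3700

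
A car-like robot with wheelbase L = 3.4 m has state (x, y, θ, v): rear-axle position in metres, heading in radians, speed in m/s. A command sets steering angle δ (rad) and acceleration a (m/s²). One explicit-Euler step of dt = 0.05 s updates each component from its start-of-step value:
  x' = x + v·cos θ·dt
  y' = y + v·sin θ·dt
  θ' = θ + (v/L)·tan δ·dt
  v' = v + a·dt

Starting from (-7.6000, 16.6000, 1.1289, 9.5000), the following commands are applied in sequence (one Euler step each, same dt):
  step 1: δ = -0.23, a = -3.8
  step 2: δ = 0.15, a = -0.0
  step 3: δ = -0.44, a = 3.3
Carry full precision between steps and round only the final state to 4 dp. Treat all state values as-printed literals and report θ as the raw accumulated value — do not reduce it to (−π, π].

(-6.9800, 17.8618, 1.0524, 9.4750)

after step 1 (δ=-0.23, a=-3.8): (-7.396864, 17.029373, 1.096189, 9.310000)
after step 2 (δ=0.15, a=-0.0): (-7.184136, 17.443422, 1.116881, 9.310000)
after step 3 (δ=-0.44, a=3.3): (-6.980020, 17.861784, 1.052426, 9.475000)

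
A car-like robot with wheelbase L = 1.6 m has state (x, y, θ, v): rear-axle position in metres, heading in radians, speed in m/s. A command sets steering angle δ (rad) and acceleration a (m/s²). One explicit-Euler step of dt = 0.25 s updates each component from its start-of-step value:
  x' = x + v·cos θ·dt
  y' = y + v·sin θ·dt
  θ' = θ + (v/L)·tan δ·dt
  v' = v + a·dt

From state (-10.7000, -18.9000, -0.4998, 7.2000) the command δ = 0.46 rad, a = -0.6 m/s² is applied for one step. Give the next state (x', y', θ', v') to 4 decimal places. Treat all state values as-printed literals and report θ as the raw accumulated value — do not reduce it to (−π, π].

x' = -10.7000 + 7.2000·cos(-0.4998)·0.25 = -9.1202
y' = -18.9000 + 7.2000·sin(-0.4998)·0.25 = -19.7627
θ' = -0.4998 + (7.2000/1.6)·tan(0.46)·0.25 = 0.0576
v' = 7.2000 − 0.6000·0.25 = 7.0500

(-9.1202, -19.7627, 0.0576, 7.0500)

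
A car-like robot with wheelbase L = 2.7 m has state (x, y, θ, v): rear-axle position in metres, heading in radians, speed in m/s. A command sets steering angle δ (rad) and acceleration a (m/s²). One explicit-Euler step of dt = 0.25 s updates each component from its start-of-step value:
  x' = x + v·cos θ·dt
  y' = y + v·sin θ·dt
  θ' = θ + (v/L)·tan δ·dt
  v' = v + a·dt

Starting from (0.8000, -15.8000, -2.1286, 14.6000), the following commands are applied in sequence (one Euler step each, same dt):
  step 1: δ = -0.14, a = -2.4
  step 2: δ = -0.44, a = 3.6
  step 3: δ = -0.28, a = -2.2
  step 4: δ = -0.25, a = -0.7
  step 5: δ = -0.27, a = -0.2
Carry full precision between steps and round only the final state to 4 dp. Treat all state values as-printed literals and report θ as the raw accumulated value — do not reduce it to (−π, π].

(-13.7501, -19.8157, -4.0286, 14.1250)

after step 1 (δ=-0.14, a=-2.4): (-1.132033, -18.896732, -2.319106, 14.000000)
after step 2 (δ=-0.44, a=3.6): (-3.513435, -21.461673, -2.929377, 14.900000)
after step 3 (δ=-0.28, a=-2.2): (-7.154871, -22.246258, -3.326095, 14.350000)
after step 4 (δ=-0.25, a=-0.7): (-10.681482, -21.588105, -3.665369, 14.175000)
after step 5 (δ=-0.27, a=-0.2): (-13.750145, -19.815685, -4.028614, 14.125000)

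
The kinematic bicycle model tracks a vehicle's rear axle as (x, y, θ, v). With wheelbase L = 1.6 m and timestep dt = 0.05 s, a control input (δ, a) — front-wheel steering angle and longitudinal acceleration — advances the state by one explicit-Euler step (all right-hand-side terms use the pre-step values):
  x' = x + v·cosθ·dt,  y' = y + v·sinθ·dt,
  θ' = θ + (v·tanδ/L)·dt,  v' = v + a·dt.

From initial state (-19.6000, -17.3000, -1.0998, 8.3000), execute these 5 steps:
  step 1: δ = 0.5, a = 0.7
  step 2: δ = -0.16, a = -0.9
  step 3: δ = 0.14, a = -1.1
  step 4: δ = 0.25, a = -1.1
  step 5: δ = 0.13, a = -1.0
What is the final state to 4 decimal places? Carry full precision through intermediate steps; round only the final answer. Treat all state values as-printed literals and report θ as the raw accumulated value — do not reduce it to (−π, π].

after step 1 (δ=0.5, a=0.7): (-19.411684, -17.669813, -0.958103, 8.335000)
after step 2 (δ=-0.16, a=-0.9): (-19.172022, -18.010757, -1.000137, 8.290000)
after step 3 (δ=0.14, a=-1.1): (-18.948114, -18.359578, -0.963630, 8.235000)
after step 4 (δ=0.25, a=-1.1): (-18.713193, -18.697735, -0.897919, 8.180000)
after step 5 (δ=0.13, a=-1.0): (-18.458289, -19.017586, -0.864499, 8.130000)

(-18.4583, -19.0176, -0.8645, 8.1300)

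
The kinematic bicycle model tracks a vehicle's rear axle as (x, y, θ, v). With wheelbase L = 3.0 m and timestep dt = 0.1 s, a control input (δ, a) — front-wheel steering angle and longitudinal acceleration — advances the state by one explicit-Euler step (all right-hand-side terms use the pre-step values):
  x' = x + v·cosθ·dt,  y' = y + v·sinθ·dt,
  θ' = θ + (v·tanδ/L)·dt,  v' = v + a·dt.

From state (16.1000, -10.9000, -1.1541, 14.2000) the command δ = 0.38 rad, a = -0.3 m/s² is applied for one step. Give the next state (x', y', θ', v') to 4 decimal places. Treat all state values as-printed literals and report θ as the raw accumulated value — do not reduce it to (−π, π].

(16.6747, -12.1985, -0.9650, 14.1700)

x' = 16.1000 + 14.2000·cos(-1.1541)·0.1 = 16.6747
y' = -10.9000 + 14.2000·sin(-1.1541)·0.1 = -12.1985
θ' = -1.1541 + (14.2000/3.0)·tan(0.38)·0.1 = -0.9650
v' = 14.2000 − 0.3000·0.1 = 14.1700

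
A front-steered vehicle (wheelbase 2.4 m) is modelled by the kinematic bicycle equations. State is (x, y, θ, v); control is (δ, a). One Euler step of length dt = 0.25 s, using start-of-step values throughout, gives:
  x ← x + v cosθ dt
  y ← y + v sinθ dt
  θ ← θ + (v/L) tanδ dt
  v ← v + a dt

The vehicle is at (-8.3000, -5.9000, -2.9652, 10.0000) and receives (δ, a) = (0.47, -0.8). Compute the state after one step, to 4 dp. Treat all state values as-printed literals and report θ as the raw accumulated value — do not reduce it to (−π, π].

x' = -8.3000 + 10.0000·cos(-2.9652)·0.25 = -10.7612
y' = -5.9000 + 10.0000·sin(-2.9652)·0.25 = -6.3387
θ' = -2.9652 + (10.0000/2.4)·tan(0.47)·0.25 = -2.4361
v' = 10.0000 − 0.8000·0.25 = 9.8000

(-10.7612, -6.3387, -2.4361, 9.8000)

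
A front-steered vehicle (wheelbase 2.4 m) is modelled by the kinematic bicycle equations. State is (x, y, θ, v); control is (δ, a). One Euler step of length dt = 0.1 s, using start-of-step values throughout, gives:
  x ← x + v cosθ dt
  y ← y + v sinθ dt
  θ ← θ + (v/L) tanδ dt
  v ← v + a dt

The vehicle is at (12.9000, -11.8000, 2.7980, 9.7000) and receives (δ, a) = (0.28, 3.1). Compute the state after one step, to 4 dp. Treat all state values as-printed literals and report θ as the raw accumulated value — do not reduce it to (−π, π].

x' = 12.9000 + 9.7000·cos(2.7980)·0.1 = 11.9867
y' = -11.8000 + 9.7000·sin(2.7980)·0.1 = -11.4732
θ' = 2.7980 + (9.7000/2.4)·tan(0.28)·0.1 = 2.9142
v' = 9.7000 + 3.1000·0.1 = 10.0100

(11.9867, -11.4732, 2.9142, 10.0100)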